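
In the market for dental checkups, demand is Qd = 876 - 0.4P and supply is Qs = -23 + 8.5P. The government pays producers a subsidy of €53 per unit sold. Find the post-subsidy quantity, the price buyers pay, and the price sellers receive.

Q' = 76170/89; buyers pay 4485/89; sellers receive 9202/89

Pre-subsidy: 876 - 0.4P = -23 + 8.5P gives P* = 8990/89, Q* = 74368/89.
With the subsidy, sellers receive Ps = Pb + 53 for each unit, where Pb is the price buyers pay.
Supply in terms of Pb becomes Qs = -23 + 8.5(Pb + 53) = 427.5 + 8.5Pb. Setting this equal to demand: 876 - 0.4Pb = 427.5 + 8.5Pb, so Pb = 4485/89.
Sellers receive Ps = 4485/89 + 53 = 9202/89; Q' = 876 − 0.4·(4485/89) = 76170/89.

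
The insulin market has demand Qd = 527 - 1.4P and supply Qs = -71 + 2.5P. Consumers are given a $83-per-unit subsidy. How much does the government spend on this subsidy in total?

Government cost = 1252138/39

Pre-subsidy: 527 - 1.4P = -71 + 2.5P gives P* = 460/3, Q* = 937/3.
With the rebate, buyers effectively pay Pb = Ps − 83, where Ps is the price sellers receive.
Demand in terms of Ps becomes Qd = 527 − 1.4(Ps − 83) = 643.2 - 1.4Ps. Setting this equal to supply: 643.2 - 1.4Ps = -71 + 2.5Ps, so Ps = 7142/39.
Buyers pay Pb = 7142/39 − 83 = 3905/39; Q' = -71 + 2.5·(7142/39) = 15086/39.
Government outlay = subsidy × quantity = 83 × 15086/39 = 1252138/39.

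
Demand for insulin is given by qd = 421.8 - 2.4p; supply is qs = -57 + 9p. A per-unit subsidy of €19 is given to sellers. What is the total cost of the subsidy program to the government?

Government cost = €6783

Pre-subsidy: 421.8 - 2.4p = -57 + 9p gives p* = 42, q* = 321.
With the subsidy, sellers receive ps = pb + 19 for each unit, where pb is the price buyers pay.
Supply in terms of pb becomes qs = -57 + 9(pb + 19) = 114 + 9pb. Setting this equal to demand: 421.8 - 2.4pb = 114 + 9pb, so pb = 27.
Sellers receive ps = 27 + 19 = 46; q' = 421.8 − 2.4·27 = 357.
Government outlay = subsidy × quantity = 19 × 357 = 6783.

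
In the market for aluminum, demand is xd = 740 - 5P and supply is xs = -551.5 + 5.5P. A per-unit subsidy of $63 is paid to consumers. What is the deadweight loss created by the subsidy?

Deadweight loss = $5197.5

Pre-subsidy: 740 - 5P = -551.5 + 5.5P gives P* = 123, x* = 125.
With the rebate, buyers effectively pay Pb = Ps − 63, where Ps is the price sellers receive.
Demand in terms of Ps becomes xd = 740 − 5(Ps − 63) = 1055 - 5Ps. Setting this equal to supply: 1055 - 5Ps = -551.5 + 5.5Ps, so Ps = 153.
Buyers pay Pb = 153 − 63 = 90; x' = -551.5 + 5.5·153 = 290.
The subsidy expands output by 290 − 125 = 165 past the efficient level; on those units the gap between marginal cost and willingness to pay runs from 0 up to 63.
DWL = ½ × 63 × 165 = 5197.5.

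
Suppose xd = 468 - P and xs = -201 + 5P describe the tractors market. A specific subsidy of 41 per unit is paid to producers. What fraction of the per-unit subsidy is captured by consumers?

Consumer share = 5/6

Pre-subsidy: 468 - P = -201 + 5P gives P* = 111.5, x* = 356.5.
With the subsidy, sellers receive Ps = Pb + 41 for each unit, where Pb is the price buyers pay.
Supply in terms of Pb becomes xs = -201 + 5(Pb + 41) = 4 + 5Pb. Setting this equal to demand: 468 - Pb = 4 + 5Pb, so Pb = 232/3.
Sellers receive Ps = 232/3 + 41 = 355/3; x' = 468 − 1·(232/3) = 1172/3.
Buyers' price falls by P* − Pb = 111.5 − 232/3 = 205/6; sellers' price rises by Ps − P* = 355/3 − 111.5 = 41/6.
So consumers capture (205/6)/41 = 5/6 of each unit of subsidy.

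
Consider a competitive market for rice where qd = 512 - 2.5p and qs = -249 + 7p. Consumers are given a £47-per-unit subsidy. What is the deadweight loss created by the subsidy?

Pre-subsidy: 512 - 2.5p = -249 + 7p gives p* = 1522/19, q* = 5923/19.
With the rebate, buyers effectively pay pb = ps − 47, where ps is the price sellers receive.
Demand in terms of ps becomes qd = 512 − 2.5(ps − 47) = 629.5 - 2.5ps. Setting this equal to supply: 629.5 - 2.5ps = -249 + 7ps, so ps = 1757/19.
Buyers pay pb = 1757/19 − 47 = 864/19; q' = -249 + 7·(1757/19) = 7568/19.
The subsidy expands output by 7568/19 − 5923/19 = 1645/19 past the efficient level; on those units the gap between marginal cost and willingness to pay runs from 0 up to 47.
DWL = ½ × 47 × 1645/19 = 77315/38.

Deadweight loss = 77315/38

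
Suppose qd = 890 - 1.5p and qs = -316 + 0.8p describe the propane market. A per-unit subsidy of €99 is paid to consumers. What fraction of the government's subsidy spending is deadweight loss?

DWL / government spending = 297/1784

Pre-subsidy: 890 - 1.5p = -316 + 0.8p gives p* = 12060/23, q* = 2380/23.
With the rebate, buyers effectively pay pb = ps − 99, where ps is the price sellers receive.
Demand in terms of ps becomes qd = 890 − 1.5(ps − 99) = 1038.5 - 1.5ps. Setting this equal to supply: 1038.5 - 1.5ps = -316 + 0.8ps, so ps = 13545/23.
Buyers pay pb = 13545/23 − 99 = 11268/23; q' = -316 + 0.8·(13545/23) = 3568/23.
ΔCS = ½(2380/23 + 3568/23)(12060/23 − 11268/23) = 2355408/529; ΔPS = ½(2380/23 + 3568/23)(13545/23 − 12060/23) = 4416390/529.
Government spending = 99 × 3568/23 = 353232/23.
DWL = ½ × 99 × (3568/23 − 2380/23) = 58806/23; fraction = (58806/23) / (353232/23) = 297/1784.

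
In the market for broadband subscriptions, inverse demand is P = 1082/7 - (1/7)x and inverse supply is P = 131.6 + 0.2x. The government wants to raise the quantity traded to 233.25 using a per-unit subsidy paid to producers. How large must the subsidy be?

At x = 233.25, from the demand curve buyers pay Pb = 1082/7 − (1/7)·233.25 = 121.25; from the supply curve sellers need Ps = 131.6 + 0.2·233.25 = 178.25.
The subsidy must fill the gap: s = Ps − Pb = 178.25 − 121.25 = 57.

Required subsidy s = 57 per unit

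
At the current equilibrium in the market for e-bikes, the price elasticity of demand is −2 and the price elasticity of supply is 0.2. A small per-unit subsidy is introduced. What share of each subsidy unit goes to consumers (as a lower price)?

For a small subsidy around the equilibrium, the benefit split depends on the relative slopes, which at a point are proportional to the elasticities.
Buyer share = εs/(εs + |εd|) = 0.2/(0.2 + 2) = 1/11; seller share = |εd|/(εs + |εd|) = 10/11.

Consumer share = 1/11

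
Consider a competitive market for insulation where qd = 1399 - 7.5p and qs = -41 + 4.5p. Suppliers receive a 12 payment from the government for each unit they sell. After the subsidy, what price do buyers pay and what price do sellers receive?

Pre-subsidy: 1399 - 7.5p = -41 + 4.5p gives p* = 120, q* = 499.
With the subsidy, sellers receive ps = pb + 12 for each unit, where pb is the price buyers pay.
Supply in terms of pb becomes qs = -41 + 4.5(pb + 12) = 13 + 4.5pb. Setting this equal to demand: 1399 - 7.5pb = 13 + 4.5pb, so pb = 115.5.
Sellers receive ps = 115.5 + 12 = 127.5; q' = 1399 − 7.5·115.5 = 532.75.

Buyers pay 115.5; sellers receive 127.5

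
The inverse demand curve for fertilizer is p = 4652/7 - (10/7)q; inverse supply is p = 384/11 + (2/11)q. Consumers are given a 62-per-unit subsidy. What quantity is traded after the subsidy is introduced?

q' = 429.5

Pre-subsidy: 4652/7 - (10/7)q = 384/11 + (2/11)q gives q* = 391 and p* = 106.
With the rebate, buyers effectively pay pb = ps − 62, where ps is the price sellers receive.
On the curves, pb = 4652/7 - (10/7)q and ps = 384/11 + (2/11)q; the wedge ps − pb = 62 gives 384/11 + (2/11)q − (4652/7 - (10/7)q) = 62, so q' = 429.5.
Then pb = 4652/7 − (10/7)·429.5 = 51 and ps = 384/11 + (2/11)·429.5 = 113.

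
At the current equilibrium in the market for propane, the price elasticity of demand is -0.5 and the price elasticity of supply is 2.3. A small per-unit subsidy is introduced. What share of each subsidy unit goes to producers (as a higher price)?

Producer share = 5/28

For a small subsidy around the equilibrium, the benefit split depends on the relative slopes, which at a point are proportional to the elasticities.
Buyer share = εs/(εs + |εd|) = 2.3/(2.3 + 0.5) = 23/28; seller share = |εd|/(εs + |εd|) = 5/28.
So producers capture 5/28 of the subsidy.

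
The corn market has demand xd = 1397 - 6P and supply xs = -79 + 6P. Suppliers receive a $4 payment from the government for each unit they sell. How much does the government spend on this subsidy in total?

Government cost = $2684

Pre-subsidy: 1397 - 6P = -79 + 6P gives P* = 123, x* = 659.
With the subsidy, sellers receive Ps = Pb + 4 for each unit, where Pb is the price buyers pay.
Supply in terms of Pb becomes xs = -79 + 6(Pb + 4) = -55 + 6Pb. Setting this equal to demand: 1397 - 6Pb = -55 + 6Pb, so Pb = 121.
Sellers receive Ps = 121 + 4 = 125; x' = 1397 − 6·121 = 671.
Government outlay = subsidy × quantity = 4 × 671 = 2684.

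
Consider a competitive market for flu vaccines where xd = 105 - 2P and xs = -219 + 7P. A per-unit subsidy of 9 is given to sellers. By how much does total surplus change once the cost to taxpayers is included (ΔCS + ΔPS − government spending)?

Pre-subsidy: 105 - 2P = -219 + 7P gives P* = 36, x* = 33.
With the subsidy, sellers receive Ps = Pb + 9 for each unit, where Pb is the price buyers pay.
Supply in terms of Pb becomes xs = -219 + 7(Pb + 9) = -156 + 7Pb. Setting this equal to demand: 105 - 2Pb = -156 + 7Pb, so Pb = 29.
Sellers receive Ps = 29 + 9 = 38; x' = 105 − 2·29 = 47.
ΔCS = ½(33 + 47)(36 − 29) = 280; ΔPS = ½(33 + 47)(38 − 36) = 80.
Government spending = 9 × 47 = 423.
Net change = 280 + 80 − 423 = -63. The loss equals the DWL triangle ½·9·14.

Net change in total surplus = -63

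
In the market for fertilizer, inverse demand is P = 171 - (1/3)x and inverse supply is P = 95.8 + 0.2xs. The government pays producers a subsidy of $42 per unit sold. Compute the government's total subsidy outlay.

Pre-subsidy: 171 - (1/3)x = 95.8 + 0.2x gives x* = 141 and P* = 124.
With the subsidy, sellers receive Ps = Pb + 42 for each unit, where Pb is the price buyers pay.
On the curves, Pb = 171 - (1/3)x and Ps = 95.8 + 0.2x; the wedge Ps − Pb = 42 gives 95.8 + 0.2x − (171 - (1/3)x) = 42, so x' = 219.75.
Then Pb = 171 − (1/3)·219.75 = 97.75 and Ps = 95.8 + 0.2·219.75 = 139.75.
Government outlay = subsidy × quantity = 42 × 219.75 = 9229.5.

Government cost = $9229.5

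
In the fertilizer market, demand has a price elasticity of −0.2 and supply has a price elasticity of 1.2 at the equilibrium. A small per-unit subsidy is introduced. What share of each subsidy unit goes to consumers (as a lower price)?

For a small subsidy around the equilibrium, the benefit split depends on the relative slopes, which at a point are proportional to the elasticities.
Buyer share = εs/(εs + |εd|) = 1.2/(1.2 + 0.2) = 6/7; seller share = |εd|/(εs + |εd|) = 1/7.

Consumer share = 6/7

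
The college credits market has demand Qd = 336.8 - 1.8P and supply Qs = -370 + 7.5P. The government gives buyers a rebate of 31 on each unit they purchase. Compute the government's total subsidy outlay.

Pre-subsidy: 336.8 - 1.8P = -370 + 7.5P gives P* = 76, Q* = 200.
With the rebate, buyers effectively pay Pb = Ps − 31, where Ps is the price sellers receive.
Demand in terms of Ps becomes Qd = 336.8 − 1.8(Ps − 31) = 392.6 - 1.8Ps. Setting this equal to supply: 392.6 - 1.8Ps = -370 + 7.5Ps, so Ps = 82.
Buyers pay Pb = 82 − 31 = 51; Q' = -370 + 7.5·82 = 245.
Government outlay = subsidy × quantity = 31 × 245 = 7595.

Government cost = 7595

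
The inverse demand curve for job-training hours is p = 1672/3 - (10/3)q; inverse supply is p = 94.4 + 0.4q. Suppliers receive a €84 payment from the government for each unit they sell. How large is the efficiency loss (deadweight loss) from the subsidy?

Pre-subsidy: 1672/3 - (10/3)q = 94.4 + 0.4q gives q* = 124 and p* = 144.
With the subsidy, sellers receive ps = pb + 84 for each unit, where pb is the price buyers pay.
On the curves, pb = 1672/3 - (10/3)q and ps = 94.4 + 0.4q; the wedge ps − pb = 84 gives 94.4 + 0.4q − (1672/3 - (10/3)q) = 84, so q' = 146.5.
Then pb = 1672/3 − (10/3)·146.5 = 69 and ps = 94.4 + 0.4·146.5 = 153.
The subsidy expands output by 146.5 − 124 = 22.5 past the efficient level; on those units the gap between marginal cost and willingness to pay runs from 0 up to 84.
DWL = ½ × 84 × 22.5 = 945.

Deadweight loss = €945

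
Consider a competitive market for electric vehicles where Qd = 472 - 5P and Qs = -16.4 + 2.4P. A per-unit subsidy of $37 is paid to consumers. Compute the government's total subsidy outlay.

Pre-subsidy: 472 - 5P = -16.4 + 2.4P gives P* = 66, Q* = 142.
With the rebate, buyers effectively pay Pb = Ps − 37, where Ps is the price sellers receive.
Demand in terms of Ps becomes Qd = 472 − 5(Ps − 37) = 657 - 5Ps. Setting this equal to supply: 657 - 5Ps = -16.4 + 2.4Ps, so Ps = 91.
Buyers pay Pb = 91 − 37 = 54; Q' = -16.4 + 2.4·91 = 202.
Government outlay = subsidy × quantity = 37 × 202 = 7474.

Government cost = $7474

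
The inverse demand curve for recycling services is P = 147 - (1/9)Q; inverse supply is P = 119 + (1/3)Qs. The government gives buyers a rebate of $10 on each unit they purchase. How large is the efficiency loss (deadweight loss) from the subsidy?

Deadweight loss = $112.5

Pre-subsidy: 147 - (1/9)Q = 119 + (1/3)Q gives Q* = 63 and P* = 140.
With the rebate, buyers effectively pay Pb = Ps − 10, where Ps is the price sellers receive.
On the curves, Pb = 147 - (1/9)Q and Ps = 119 + (1/3)Q; the wedge Ps − Pb = 10 gives 119 + (1/3)Q − (147 - (1/9)Q) = 10, so Q' = 85.5.
Then Pb = 147 − (1/9)·85.5 = 137.5 and Ps = 119 + (1/3)·85.5 = 147.5.
The subsidy expands output by 85.5 − 63 = 22.5 past the efficient level; on those units the gap between marginal cost and willingness to pay runs from 0 up to 10.
DWL = ½ × 10 × 22.5 = 112.5.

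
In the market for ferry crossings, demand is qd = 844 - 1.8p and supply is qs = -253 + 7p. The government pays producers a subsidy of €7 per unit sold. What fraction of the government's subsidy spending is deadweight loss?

Pre-subsidy: 844 - 1.8p = -253 + 7p gives p* = 5485/44, q* = 27263/44.
With the subsidy, sellers receive ps = pb + 7 for each unit, where pb is the price buyers pay.
Supply in terms of pb becomes qs = -253 + 7(pb + 7) = -204 + 7pb. Setting this equal to demand: 844 - 1.8pb = -204 + 7pb, so pb = 1310/11.
Sellers receive ps = 1310/11 + 7 = 1387/11; q' = 844 − 1.8·(1310/11) = 6926/11.
ΔCS = ½(27263/44 + 6926/11)(5485/44 − 1310/11) = 1224265/352; ΔPS = ½(27263/44 + 6926/11)(1387/11 − 5485/44) = 314811/352.
Government spending = 7 × 6926/11 = 48482/11.
DWL = ½ × 7 × (6926/11 − 27263/44) = 3087/88; fraction = (3087/88) / (48482/11) = 441/55408.

DWL / government spending = 441/55408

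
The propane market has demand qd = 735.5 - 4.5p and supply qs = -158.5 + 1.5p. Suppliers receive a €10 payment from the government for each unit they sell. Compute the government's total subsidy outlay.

Government cost = €762.5

Pre-subsidy: 735.5 - 4.5p = -158.5 + 1.5p gives p* = 149, q* = 65.
With the subsidy, sellers receive ps = pb + 10 for each unit, where pb is the price buyers pay.
Supply in terms of pb becomes qs = -158.5 + 1.5(pb + 10) = -143.5 + 1.5pb. Setting this equal to demand: 735.5 - 4.5pb = -143.5 + 1.5pb, so pb = 146.5.
Sellers receive ps = 146.5 + 10 = 156.5; q' = 735.5 − 4.5·146.5 = 76.25.
Government outlay = subsidy × quantity = 10 × 76.25 = 762.5.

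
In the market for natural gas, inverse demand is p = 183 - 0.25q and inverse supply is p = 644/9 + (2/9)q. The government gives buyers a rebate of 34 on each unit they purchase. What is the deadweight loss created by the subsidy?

Deadweight loss = 1224

Pre-subsidy: 183 - 0.25q = 644/9 + (2/9)q gives q* = 236 and p* = 124.
With the rebate, buyers effectively pay pb = ps − 34, where ps is the price sellers receive.
On the curves, pb = 183 - 0.25q and ps = 644/9 + (2/9)q; the wedge ps − pb = 34 gives 644/9 + (2/9)q − (183 - 0.25q) = 34, so q' = 308.
Then pb = 183 − 0.25·308 = 106 and ps = 644/9 + (2/9)·308 = 140.
The subsidy expands output by 308 − 236 = 72 past the efficient level; on those units the gap between marginal cost and willingness to pay runs from 0 up to 34.
DWL = ½ × 34 × 72 = 1224.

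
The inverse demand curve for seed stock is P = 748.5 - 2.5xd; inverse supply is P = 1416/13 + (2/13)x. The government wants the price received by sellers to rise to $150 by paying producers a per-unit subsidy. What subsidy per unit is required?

At a seller price of 150, quantity supplied is -708 + 6.5·150 = 267.
Buyers absorb 267 only when they pay Pb = 748.5 − 2.5·267 = 81.
s = Ps − Pb = 150 − 81 = 69.

Required subsidy s = $69 per unit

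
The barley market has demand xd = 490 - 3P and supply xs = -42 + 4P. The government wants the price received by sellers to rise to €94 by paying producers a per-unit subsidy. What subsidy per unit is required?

Required subsidy s = €42 per unit

At a seller price of 94, quantity supplied is -42 + 4·94 = 334.
Buyers absorb 334 only when they pay Pb with 490 − 3·Pb = 334, i.e. Pb = 52.
s = Ps − Pb = 94 − 52 = 42.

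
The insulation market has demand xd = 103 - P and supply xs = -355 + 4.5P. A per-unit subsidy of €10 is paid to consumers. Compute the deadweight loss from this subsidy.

Pre-subsidy: 103 - P = -355 + 4.5P gives P* = 916/11, x* = 217/11.
With the rebate, buyers effectively pay Pb = Ps − 10, where Ps is the price sellers receive.
Demand in terms of Ps becomes xd = 103 − 1(Ps − 10) = 113 - Ps. Setting this equal to supply: 113 - Ps = -355 + 4.5Ps, so Ps = 936/11.
Buyers pay Pb = 936/11 − 10 = 826/11; x' = -355 + 4.5·(936/11) = 307/11.
The subsidy expands output by 307/11 − 217/11 = 90/11 past the efficient level; on those units the gap between marginal cost and willingness to pay runs from 0 up to 10.
DWL = ½ × 10 × 90/11 = 450/11.

Deadweight loss = 450/11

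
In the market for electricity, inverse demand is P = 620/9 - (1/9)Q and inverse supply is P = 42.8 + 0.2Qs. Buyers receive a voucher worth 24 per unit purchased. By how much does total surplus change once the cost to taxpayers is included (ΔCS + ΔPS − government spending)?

Pre-subsidy: 620/9 - (1/9)Q = 42.8 + 0.2Q gives Q* = 587/7 and P* = 417/7.
With the rebate, buyers effectively pay Pb = Ps − 24, where Ps is the price sellers receive.
On the curves, Pb = 620/9 - (1/9)Q and Ps = 42.8 + 0.2Q; the wedge Ps − Pb = 24 gives 42.8 + 0.2Q − (620/9 - (1/9)Q) = 24, so Q' = 161.
Then Pb = 620/9 − (1/9)·161 = 51 and Ps = 42.8 + 0.2·161 = 75.
ΔCS = ½(587/7 + 161)(417/7 − 51) = 51420/49; ΔPS = ½(587/7 + 161)(75 − 417/7) = 92556/49.
Government spending = 24 × 161 = 3864.
Net change = 51420/49 + 92556/49 − 3864 = -6480/7. The loss equals the DWL triangle ½·24·540/7.

Net change in total surplus = -6480/7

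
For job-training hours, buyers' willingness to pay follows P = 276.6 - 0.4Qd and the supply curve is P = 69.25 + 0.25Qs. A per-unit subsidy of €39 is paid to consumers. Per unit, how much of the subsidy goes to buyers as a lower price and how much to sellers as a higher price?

Pre-subsidy: 276.6 - 0.4Q = 69.25 + 0.25Q gives Q* = 319 and P* = 149.
With the rebate, buyers effectively pay Pb = Ps − 39, where Ps is the price sellers receive.
On the curves, Pb = 276.6 - 0.4Q and Ps = 69.25 + 0.25Q; the wedge Ps − Pb = 39 gives 69.25 + 0.25Q − (276.6 - 0.4Q) = 39, so Q' = 379.
Then Pb = 276.6 − 0.4·379 = 125 and Ps = 69.25 + 0.25·379 = 164.
Buyers' price falls by P* − Pb = 149 − 125 = 24; sellers' price rises by Ps − P* = 164 − 149 = 15.

Buyers gain €24 per unit; sellers gain €15 per unit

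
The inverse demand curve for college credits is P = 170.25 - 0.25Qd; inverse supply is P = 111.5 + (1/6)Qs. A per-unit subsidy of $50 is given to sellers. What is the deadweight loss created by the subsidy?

Pre-subsidy: 170.25 - 0.25Q = 111.5 + (1/6)Q gives Q* = 141 and P* = 135.
With the subsidy, sellers receive Ps = Pb + 50 for each unit, where Pb is the price buyers pay.
On the curves, Pb = 170.25 - 0.25Q and Ps = 111.5 + (1/6)Q; the wedge Ps − Pb = 50 gives 111.5 + (1/6)Q − (170.25 - 0.25Q) = 50, so Q' = 261.
Then Pb = 170.25 − 0.25·261 = 105 and Ps = 111.5 + (1/6)·261 = 155.
The subsidy expands output by 261 − 141 = 120 past the efficient level; on those units the gap between marginal cost and willingness to pay runs from 0 up to 50.
DWL = ½ × 50 × 120 = 3000.

Deadweight loss = $3000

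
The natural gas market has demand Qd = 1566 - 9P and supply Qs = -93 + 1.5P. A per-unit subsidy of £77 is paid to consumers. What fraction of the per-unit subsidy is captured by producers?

Producer share = 6/7

Pre-subsidy: 1566 - 9P = -93 + 1.5P gives P* = 158, Q* = 144.
With the rebate, buyers effectively pay Pb = Ps − 77, where Ps is the price sellers receive.
Demand in terms of Ps becomes Qd = 1566 − 9(Ps − 77) = 2259 - 9Ps. Setting this equal to supply: 2259 - 9Ps = -93 + 1.5Ps, so Ps = 224.
Buyers pay Pb = 224 − 77 = 147; Q' = -93 + 1.5·224 = 243.
Buyers' price falls by P* − Pb = 158 − 147 = 11; sellers' price rises by Ps − P* = 224 − 158 = 66.
So producers capture 66/77 = 6/7 of each unit of subsidy.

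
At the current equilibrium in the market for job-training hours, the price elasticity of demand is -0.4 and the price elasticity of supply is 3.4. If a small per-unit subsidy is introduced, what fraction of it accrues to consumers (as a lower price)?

Consumer share = 17/19

For a small subsidy around the equilibrium, the benefit split depends on the relative slopes, which at a point are proportional to the elasticities.
Buyer share = εs/(εs + |εd|) = 3.4/(3.4 + 0.4) = 17/19; seller share = |εd|/(εs + |εd|) = 2/19.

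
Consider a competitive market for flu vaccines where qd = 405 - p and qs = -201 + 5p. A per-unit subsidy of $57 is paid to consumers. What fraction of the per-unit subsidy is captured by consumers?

Pre-subsidy: 405 - p = -201 + 5p gives p* = 101, q* = 304.
With the rebate, buyers effectively pay pb = ps − 57, where ps is the price sellers receive.
Demand in terms of ps becomes qd = 405 − 1(ps − 57) = 462 - ps. Setting this equal to supply: 462 - ps = -201 + 5ps, so ps = 110.5.
Buyers pay pb = 110.5 − 57 = 53.5; q' = -201 + 5·110.5 = 351.5.
Buyers' price falls by p* − pb = 101 − 53.5 = 47.5; sellers' price rises by ps − p* = 110.5 − 101 = 9.5.
So consumers capture 47.5/57 = 5/6 of each unit of subsidy.

Consumer share = 5/6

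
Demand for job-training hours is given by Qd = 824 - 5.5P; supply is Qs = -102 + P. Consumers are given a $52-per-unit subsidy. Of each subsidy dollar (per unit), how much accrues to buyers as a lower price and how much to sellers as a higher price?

Buyers gain $8 per unit; sellers gain $44 per unit

Pre-subsidy: 824 - 5.5P = -102 + P gives P* = 1852/13, Q* = 526/13.
With the rebate, buyers effectively pay Pb = Ps − 52, where Ps is the price sellers receive.
Demand in terms of Ps becomes Qd = 824 − 5.5(Ps − 52) = 1110 - 5.5Ps. Setting this equal to supply: 1110 - 5.5Ps = -102 + Ps, so Ps = 2424/13.
Buyers pay Pb = 2424/13 − 52 = 1748/13; Q' = -102 + 1·(2424/13) = 1098/13.
Buyers' price falls by P* − Pb = 1852/13 − 1748/13 = 8; sellers' price rises by Ps − P* = 2424/13 − 1852/13 = 44.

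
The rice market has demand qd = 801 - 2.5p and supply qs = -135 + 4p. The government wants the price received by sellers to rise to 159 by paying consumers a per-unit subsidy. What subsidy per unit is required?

At a seller price of 159, quantity supplied is -135 + 4·159 = 501.
Buyers absorb 501 only when they pay pb with 801 − 2.5·pb = 501, i.e. pb = 120.
s = ps − pb = 159 − 120 = 39.

Required subsidy s = 39 per unit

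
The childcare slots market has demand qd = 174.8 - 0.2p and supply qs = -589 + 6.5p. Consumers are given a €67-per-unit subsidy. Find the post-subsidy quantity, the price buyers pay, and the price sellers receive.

q' = 165; buyers pay €49; sellers receive €116

Pre-subsidy: 174.8 - 0.2p = -589 + 6.5p gives p* = 114, q* = 152.
With the rebate, buyers effectively pay pb = ps − 67, where ps is the price sellers receive.
Demand in terms of ps becomes qd = 174.8 − 0.2(ps − 67) = 188.2 - 0.2ps. Setting this equal to supply: 188.2 - 0.2ps = -589 + 6.5ps, so ps = 116.
Buyers pay pb = 116 − 67 = 49; q' = -589 + 6.5·116 = 165.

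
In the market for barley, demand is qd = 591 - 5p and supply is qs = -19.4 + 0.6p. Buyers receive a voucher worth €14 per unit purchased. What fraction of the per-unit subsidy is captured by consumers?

Consumer share = 3/28

Pre-subsidy: 591 - 5p = -19.4 + 0.6p gives p* = 109, q* = 46.
With the rebate, buyers effectively pay pb = ps − 14, where ps is the price sellers receive.
Demand in terms of ps becomes qd = 591 − 5(ps − 14) = 661 - 5ps. Setting this equal to supply: 661 - 5ps = -19.4 + 0.6ps, so ps = 121.5.
Buyers pay pb = 121.5 − 14 = 107.5; q' = -19.4 + 0.6·121.5 = 53.5.
Buyers' price falls by p* − pb = 109 − 107.5 = 1.5; sellers' price rises by ps − p* = 121.5 − 109 = 12.5.
So consumers capture 1.5/14 = 3/28 of each unit of subsidy.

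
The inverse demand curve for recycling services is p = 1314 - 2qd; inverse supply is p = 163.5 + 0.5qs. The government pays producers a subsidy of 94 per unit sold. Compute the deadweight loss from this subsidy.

Pre-subsidy: 1314 - 2q = 163.5 + 0.5q gives q* = 460.2 and p* = 393.6.
With the subsidy, sellers receive ps = pb + 94 for each unit, where pb is the price buyers pay.
On the curves, pb = 1314 - 2q and ps = 163.5 + 0.5q; the wedge ps − pb = 94 gives 163.5 + 0.5q − (1314 - 2q) = 94, so q' = 497.8.
Then pb = 1314 − 2·497.8 = 318.4 and ps = 163.5 + 0.5·497.8 = 412.4.
The subsidy expands output by 497.8 − 460.2 = 37.6 past the efficient level; on those units the gap between marginal cost and willingness to pay runs from 0 up to 94.
DWL = ½ × 94 × 37.6 = 1767.2.

Deadweight loss = 1767.2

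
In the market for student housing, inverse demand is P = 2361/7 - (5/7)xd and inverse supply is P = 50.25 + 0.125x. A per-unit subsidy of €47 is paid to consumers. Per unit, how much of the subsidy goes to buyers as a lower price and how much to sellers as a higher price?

Pre-subsidy: 2361/7 - (5/7)x = 50.25 + 0.125x gives x* = 342 and P* = 93.
With the rebate, buyers effectively pay Pb = Ps − 47, where Ps is the price sellers receive.
On the curves, Pb = 2361/7 - (5/7)x and Ps = 50.25 + 0.125x; the wedge Ps − Pb = 47 gives 50.25 + 0.125x − (2361/7 - (5/7)x) = 47, so x' = 398.
Then Pb = 2361/7 − (5/7)·398 = 53 and Ps = 50.25 + 0.125·398 = 100.
Buyers' price falls by P* − Pb = 93 − 53 = 40; sellers' price rises by Ps − P* = 100 − 93 = 7.

Buyers gain €40 per unit; sellers gain €7 per unit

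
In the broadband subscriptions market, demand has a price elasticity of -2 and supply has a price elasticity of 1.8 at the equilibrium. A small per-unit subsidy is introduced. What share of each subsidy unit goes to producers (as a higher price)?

Producer share = 10/19

For a small subsidy around the equilibrium, the benefit split depends on the relative slopes, which at a point are proportional to the elasticities.
Buyer share = εs/(εs + |εd|) = 1.8/(1.8 + 2) = 9/19; seller share = |εd|/(εs + |εd|) = 10/19.
So producers capture 10/19 of the subsidy.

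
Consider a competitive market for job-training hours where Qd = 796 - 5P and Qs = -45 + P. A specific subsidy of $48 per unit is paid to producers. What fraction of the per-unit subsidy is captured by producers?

Producer share = 5/6

Pre-subsidy: 796 - 5P = -45 + P gives P* = 841/6, Q* = 571/6.
With the subsidy, sellers receive Ps = Pb + 48 for each unit, where Pb is the price buyers pay.
Supply in terms of Pb becomes Qs = -45 + 1(Pb + 48) = 3 + Pb. Setting this equal to demand: 796 - 5Pb = 3 + Pb, so Pb = 793/6.
Sellers receive Ps = 793/6 + 48 = 1081/6; Q' = 796 − 5·(793/6) = 811/6.
Buyers' price falls by P* − Pb = 841/6 − 793/6 = 8; sellers' price rises by Ps − P* = 1081/6 − 841/6 = 40.
So producers capture 40/48 = 5/6 of each unit of subsidy.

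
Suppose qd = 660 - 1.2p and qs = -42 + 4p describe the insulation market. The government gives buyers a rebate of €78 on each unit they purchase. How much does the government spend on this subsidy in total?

Government cost = €44460

Pre-subsidy: 660 - 1.2p = -42 + 4p gives p* = 135, q* = 498.
With the rebate, buyers effectively pay pb = ps − 78, where ps is the price sellers receive.
Demand in terms of ps becomes qd = 660 − 1.2(ps − 78) = 753.6 - 1.2ps. Setting this equal to supply: 753.6 - 1.2ps = -42 + 4ps, so ps = 153.
Buyers pay pb = 153 − 78 = 75; q' = -42 + 4·153 = 570.
Government outlay = subsidy × quantity = 78 × 570 = 44460.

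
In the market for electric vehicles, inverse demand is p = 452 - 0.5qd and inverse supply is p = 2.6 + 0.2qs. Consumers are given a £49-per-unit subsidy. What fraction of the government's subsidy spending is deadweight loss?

DWL / government spending = 35/712

Pre-subsidy: 452 - 0.5q = 2.6 + 0.2q gives q* = 642 and p* = 131.
With the rebate, buyers effectively pay pb = ps − 49, where ps is the price sellers receive.
On the curves, pb = 452 - 0.5q and ps = 2.6 + 0.2q; the wedge ps − pb = 49 gives 2.6 + 0.2q − (452 - 0.5q) = 49, so q' = 712.
Then pb = 452 − 0.5·712 = 96 and ps = 2.6 + 0.2·712 = 145.
ΔCS = ½(642 + 712)(131 − 96) = 23695; ΔPS = ½(642 + 712)(145 − 131) = 9478.
Government spending = 49 × 712 = 34888.
DWL = ½ × 49 × (712 − 642) = 1715; fraction = 1715 / 34888 = 35/712.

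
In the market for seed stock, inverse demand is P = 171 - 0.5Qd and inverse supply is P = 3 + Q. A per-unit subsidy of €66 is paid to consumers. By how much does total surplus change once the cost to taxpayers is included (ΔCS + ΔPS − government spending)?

Net change in total surplus = -€1452

Pre-subsidy: 171 - 0.5Q = 3 + Q gives Q* = 112 and P* = 115.
With the rebate, buyers effectively pay Pb = Ps − 66, where Ps is the price sellers receive.
On the curves, Pb = 171 - 0.5Q and Ps = 3 + Q; the wedge Ps − Pb = 66 gives 3 + Q − (171 - 0.5Q) = 66, so Q' = 156.
Then Pb = 171 − 0.5·156 = 93 and Ps = 3 + 1·156 = 159.
ΔCS = ½(112 + 156)(115 − 93) = 2948; ΔPS = ½(112 + 156)(159 − 115) = 5896.
Government spending = 66 × 156 = 10296.
Net change = 2948 + 5896 − 10296 = -1452. The loss equals the DWL triangle ½·66·44.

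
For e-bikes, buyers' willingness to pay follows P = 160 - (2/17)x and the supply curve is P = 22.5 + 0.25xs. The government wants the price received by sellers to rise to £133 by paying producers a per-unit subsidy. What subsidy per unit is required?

Required subsidy s = £25 per unit

At a seller price of 133, quantity supplied is -90 + 4·133 = 442.
Buyers absorb 442 only when they pay Pb = 160 − (2/17)·442 = 108.
s = Ps − Pb = 133 − 108 = 25.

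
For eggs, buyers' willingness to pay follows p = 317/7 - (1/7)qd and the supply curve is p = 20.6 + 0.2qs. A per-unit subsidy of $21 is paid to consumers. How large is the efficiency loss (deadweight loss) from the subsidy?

Pre-subsidy: 317/7 - (1/7)q = 20.6 + 0.2q gives q* = 72 and p* = 35.
With the rebate, buyers effectively pay pb = ps − 21, where ps is the price sellers receive.
On the curves, pb = 317/7 - (1/7)q and ps = 20.6 + 0.2q; the wedge ps − pb = 21 gives 20.6 + 0.2q − (317/7 - (1/7)q) = 21, so q' = 133.25.
Then pb = 317/7 − (1/7)·133.25 = 26.25 and ps = 20.6 + 0.2·133.25 = 47.25.
The subsidy expands output by 133.25 − 72 = 61.25 past the efficient level; on those units the gap between marginal cost and willingness to pay runs from 0 up to 21.
DWL = ½ × 21 × 61.25 = 643.125.

Deadweight loss = $643.125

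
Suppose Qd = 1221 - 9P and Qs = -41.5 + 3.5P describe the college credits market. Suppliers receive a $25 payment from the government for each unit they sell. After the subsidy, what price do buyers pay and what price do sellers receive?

Buyers pay $94; sellers receive $119

Pre-subsidy: 1221 - 9P = -41.5 + 3.5P gives P* = 101, Q* = 312.
With the subsidy, sellers receive Ps = Pb + 25 for each unit, where Pb is the price buyers pay.
Supply in terms of Pb becomes Qs = -41.5 + 3.5(Pb + 25) = 46 + 3.5Pb. Setting this equal to demand: 1221 - 9Pb = 46 + 3.5Pb, so Pb = 94.
Sellers receive Ps = 94 + 25 = 119; Q' = 1221 − 9·94 = 375.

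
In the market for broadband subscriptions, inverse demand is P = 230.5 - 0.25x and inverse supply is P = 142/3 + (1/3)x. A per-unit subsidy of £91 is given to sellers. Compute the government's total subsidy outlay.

Government cost = £42770

Pre-subsidy: 230.5 - 0.25x = 142/3 + (1/3)x gives x* = 314 and P* = 152.
With the subsidy, sellers receive Ps = Pb + 91 for each unit, where Pb is the price buyers pay.
On the curves, Pb = 230.5 - 0.25x and Ps = 142/3 + (1/3)x; the wedge Ps − Pb = 91 gives 142/3 + (1/3)x − (230.5 - 0.25x) = 91, so x' = 470.
Then Pb = 230.5 − 0.25·470 = 113 and Ps = 142/3 + (1/3)·470 = 204.
Government outlay = subsidy × quantity = 91 × 470 = 42770.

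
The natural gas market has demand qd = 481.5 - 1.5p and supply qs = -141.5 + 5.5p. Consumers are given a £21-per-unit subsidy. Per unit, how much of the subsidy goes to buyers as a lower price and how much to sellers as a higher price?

Pre-subsidy: 481.5 - 1.5p = -141.5 + 5.5p gives p* = 89, q* = 348.
With the rebate, buyers effectively pay pb = ps − 21, where ps is the price sellers receive.
Demand in terms of ps becomes qd = 481.5 − 1.5(ps − 21) = 513 - 1.5ps. Setting this equal to supply: 513 - 1.5ps = -141.5 + 5.5ps, so ps = 93.5.
Buyers pay pb = 93.5 − 21 = 72.5; q' = -141.5 + 5.5·93.5 = 372.75.
Buyers' price falls by p* − pb = 89 − 72.5 = 16.5; sellers' price rises by ps − p* = 93.5 − 89 = 4.5.

Buyers gain £16.5 per unit; sellers gain £4.5 per unit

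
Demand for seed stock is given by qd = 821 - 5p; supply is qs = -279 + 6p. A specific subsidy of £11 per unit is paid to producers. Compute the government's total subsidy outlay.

Government cost = £3861

Pre-subsidy: 821 - 5p = -279 + 6p gives p* = 100, q* = 321.
With the subsidy, sellers receive ps = pb + 11 for each unit, where pb is the price buyers pay.
Supply in terms of pb becomes qs = -279 + 6(pb + 11) = -213 + 6pb. Setting this equal to demand: 821 - 5pb = -213 + 6pb, so pb = 94.
Sellers receive ps = 94 + 11 = 105; q' = 821 − 5·94 = 351.
Government outlay = subsidy × quantity = 11 × 351 = 3861.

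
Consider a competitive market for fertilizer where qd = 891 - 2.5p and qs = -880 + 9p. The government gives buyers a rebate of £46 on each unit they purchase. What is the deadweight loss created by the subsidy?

Deadweight loss = £2070

Pre-subsidy: 891 - 2.5p = -880 + 9p gives p* = 154, q* = 506.
With the rebate, buyers effectively pay pb = ps − 46, where ps is the price sellers receive.
Demand in terms of ps becomes qd = 891 − 2.5(ps − 46) = 1006 - 2.5ps. Setting this equal to supply: 1006 - 2.5ps = -880 + 9ps, so ps = 164.
Buyers pay pb = 164 − 46 = 118; q' = -880 + 9·164 = 596.
The subsidy expands output by 596 − 506 = 90 past the efficient level; on those units the gap between marginal cost and willingness to pay runs from 0 up to 46.
DWL = ½ × 46 × 90 = 2070.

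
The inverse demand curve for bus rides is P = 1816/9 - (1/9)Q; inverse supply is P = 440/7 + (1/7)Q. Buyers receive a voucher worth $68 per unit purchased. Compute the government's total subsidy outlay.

Government cost = $55403

Pre-subsidy: 1816/9 - (1/9)Q = 440/7 + (1/7)Q gives Q* = 547 and P* = 141.
With the rebate, buyers effectively pay Pb = Ps − 68, where Ps is the price sellers receive.
On the curves, Pb = 1816/9 - (1/9)Q and Ps = 440/7 + (1/7)Q; the wedge Ps − Pb = 68 gives 440/7 + (1/7)Q − (1816/9 - (1/9)Q) = 68, so Q' = 814.75.
Then Pb = 1816/9 − (1/9)·814.75 = 111.25 and Ps = 440/7 + (1/7)·814.75 = 179.25.
Government outlay = subsidy × quantity = 68 × 814.75 = 55403.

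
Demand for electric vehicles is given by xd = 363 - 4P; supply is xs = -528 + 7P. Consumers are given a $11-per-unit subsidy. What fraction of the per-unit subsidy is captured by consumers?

Pre-subsidy: 363 - 4P = -528 + 7P gives P* = 81, x* = 39.
With the rebate, buyers effectively pay Pb = Ps − 11, where Ps is the price sellers receive.
Demand in terms of Ps becomes xd = 363 − 4(Ps − 11) = 407 - 4Ps. Setting this equal to supply: 407 - 4Ps = -528 + 7Ps, so Ps = 85.
Buyers pay Pb = 85 − 11 = 74; x' = -528 + 7·85 = 67.
Buyers' price falls by P* − Pb = 81 − 74 = 7; sellers' price rises by Ps − P* = 85 − 81 = 4.
So consumers capture 7/11 = 7/11 of each unit of subsidy.

Consumer share = 7/11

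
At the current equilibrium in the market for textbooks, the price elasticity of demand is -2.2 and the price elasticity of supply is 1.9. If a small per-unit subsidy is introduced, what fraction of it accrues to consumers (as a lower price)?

For a small subsidy around the equilibrium, the benefit split depends on the relative slopes, which at a point are proportional to the elasticities.
Buyer share = εs/(εs + |εd|) = 1.9/(1.9 + 2.2) = 19/41; seller share = |εd|/(εs + |εd|) = 22/41.

Consumer share = 19/41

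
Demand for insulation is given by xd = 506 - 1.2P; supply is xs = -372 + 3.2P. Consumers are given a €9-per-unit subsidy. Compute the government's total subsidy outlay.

Pre-subsidy: 506 - 1.2P = -372 + 3.2P gives P* = 2195/11, x* = 2932/11.
With the rebate, buyers effectively pay Pb = Ps − 9, where Ps is the price sellers receive.
Demand in terms of Ps becomes xd = 506 − 1.2(Ps − 9) = 516.8 - 1.2Ps. Setting this equal to supply: 516.8 - 1.2Ps = -372 + 3.2Ps, so Ps = 202.
Buyers pay Pb = 202 − 9 = 193; x' = -372 + 3.2·202 = 274.4.
Government outlay = subsidy × quantity = 9 × 274.4 = 2469.6.

Government cost = €2469.6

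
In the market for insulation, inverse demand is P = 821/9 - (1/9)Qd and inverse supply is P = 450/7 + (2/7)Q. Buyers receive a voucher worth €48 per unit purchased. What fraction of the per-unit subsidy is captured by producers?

Producer share = 0.72

Pre-subsidy: 821/9 - (1/9)Q = 450/7 + (2/7)Q gives Q* = 67.88 and P* = 83.68.
With the rebate, buyers effectively pay Pb = Ps − 48, where Ps is the price sellers receive.
On the curves, Pb = 821/9 - (1/9)Q and Ps = 450/7 + (2/7)Q; the wedge Ps − Pb = 48 gives 450/7 + (2/7)Q − (821/9 - (1/9)Q) = 48, so Q' = 188.84.
Then Pb = 821/9 − (1/9)·188.84 = 70.24 and Ps = 450/7 + (2/7)·188.84 = 118.24.
Buyers' price falls by P* − Pb = 83.68 − 70.24 = 13.44; sellers' price rises by Ps − P* = 118.24 − 83.68 = 34.56.
So producers capture 34.56/48 = 0.72 of each unit of subsidy.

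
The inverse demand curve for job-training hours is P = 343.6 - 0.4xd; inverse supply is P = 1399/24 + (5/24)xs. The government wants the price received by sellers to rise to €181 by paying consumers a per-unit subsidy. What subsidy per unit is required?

Required subsidy s = €73 per unit

At a seller price of 181, quantity supplied is -279.8 + 4.8·181 = 589.
Buyers absorb 589 only when they pay Pb = 343.6 − 0.4·589 = 108.
s = Ps − Pb = 181 − 108 = 73.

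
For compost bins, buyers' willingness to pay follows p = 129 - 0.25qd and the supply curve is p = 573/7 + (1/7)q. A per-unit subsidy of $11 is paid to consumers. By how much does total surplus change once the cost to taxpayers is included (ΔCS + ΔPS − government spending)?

Net change in total surplus = -$154

Pre-subsidy: 129 - 0.25q = 573/7 + (1/7)q gives q* = 120 and p* = 99.
With the rebate, buyers effectively pay pb = ps − 11, where ps is the price sellers receive.
On the curves, pb = 129 - 0.25q and ps = 573/7 + (1/7)q; the wedge ps − pb = 11 gives 573/7 + (1/7)q − (129 - 0.25q) = 11, so q' = 148.
Then pb = 129 − 0.25·148 = 92 and ps = 573/7 + (1/7)·148 = 103.
ΔCS = ½(120 + 148)(99 − 92) = 938; ΔPS = ½(120 + 148)(103 − 99) = 536.
Government spending = 11 × 148 = 1628.
Net change = 938 + 536 − 1628 = -154. The loss equals the DWL triangle ½·11·28.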